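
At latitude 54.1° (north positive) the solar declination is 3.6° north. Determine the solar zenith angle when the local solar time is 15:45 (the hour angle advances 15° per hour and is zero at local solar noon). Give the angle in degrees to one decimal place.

67.9°

Hour angle H = 15° × (15.75 − 12) = 56.25°.
cos θ_z = sin(54.1°) sin(3.6°) + cos(54.1°) cos(3.6°) cos(56.25°) = 0.0509 + 0.3251 = 0.3760.
θ_z = arccos(0.3760) = 67.91°.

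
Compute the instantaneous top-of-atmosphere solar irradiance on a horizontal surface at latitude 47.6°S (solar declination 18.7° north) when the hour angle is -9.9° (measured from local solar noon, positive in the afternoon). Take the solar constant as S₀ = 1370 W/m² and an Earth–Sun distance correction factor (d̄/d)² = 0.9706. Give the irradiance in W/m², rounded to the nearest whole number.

With φ = -47.6°, δ = 18.7°, H = -9.90°: sin φ sin δ = -0.2368, cos φ cos δ cos H = 0.6292, so cos θ_z = 0.3924.
Top-of-atmosphere irradiance = S₀ (d̄/d)² cos θ_z = 1370 × 0.9706 × 0.3924 = 521.78 W/m².

522 W/m²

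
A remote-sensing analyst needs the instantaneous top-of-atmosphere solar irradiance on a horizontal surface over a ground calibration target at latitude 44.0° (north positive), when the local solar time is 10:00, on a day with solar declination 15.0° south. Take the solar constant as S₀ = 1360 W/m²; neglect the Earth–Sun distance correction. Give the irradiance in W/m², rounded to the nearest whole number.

574 W/m²

Hour angle H = 15° × (10 − 12) = -30.00°.
With φ = 44.0°, δ = -15.0°, H = -30.00°: sin φ sin δ = -0.1798, cos φ cos δ cos H = 0.6017, so cos θ_z = 0.4219.
Top-of-atmosphere irradiance = S₀ cos θ_z = 1360 × 0.4219 = 573.78 W/m².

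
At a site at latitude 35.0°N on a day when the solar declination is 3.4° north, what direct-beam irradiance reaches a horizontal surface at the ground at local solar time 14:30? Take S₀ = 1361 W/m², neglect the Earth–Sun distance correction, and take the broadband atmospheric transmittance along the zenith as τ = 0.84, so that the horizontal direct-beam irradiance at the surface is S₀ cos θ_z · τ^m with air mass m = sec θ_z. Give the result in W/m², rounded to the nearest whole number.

720 W/m²

Hour angle H = 15° × (14.5 − 12) = 37.50°.
cos θ_z = sin(35.0°) sin(3.4°) + cos(35.0°) cos(3.4°) cos(37.50°) = 0.0340 + 0.6487 = 0.6827.
Air mass m = 1/cos θ_z = 1/0.6827 = 1.465; τ^m = 0.84^1.465 = 0.7746.
Surface direct beam = 1361 × 0.6827 × 0.7746 = 719.72 W/m².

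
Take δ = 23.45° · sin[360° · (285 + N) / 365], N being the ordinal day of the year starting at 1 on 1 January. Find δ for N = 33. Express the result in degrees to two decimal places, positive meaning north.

-16.97°

360 × (285 + 33) / 365 = 313.644°; sin(313.644°) = -0.7236.
δ = 23.45 × -0.7236 = -16.968° ≈ -16.97°.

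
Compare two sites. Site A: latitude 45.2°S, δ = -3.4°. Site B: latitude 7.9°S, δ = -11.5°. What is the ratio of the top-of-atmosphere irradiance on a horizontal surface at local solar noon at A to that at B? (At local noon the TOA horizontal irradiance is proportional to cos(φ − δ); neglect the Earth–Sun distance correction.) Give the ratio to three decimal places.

A: cos θ_z = cos(-45.2° − (-3.4°)) = 0.7455.
B: cos θ_z = cos(-7.9° − (-11.5°)) = 0.9980.
Ratio A/B = 0.7455 / 0.9980 = 0.7470.

0.747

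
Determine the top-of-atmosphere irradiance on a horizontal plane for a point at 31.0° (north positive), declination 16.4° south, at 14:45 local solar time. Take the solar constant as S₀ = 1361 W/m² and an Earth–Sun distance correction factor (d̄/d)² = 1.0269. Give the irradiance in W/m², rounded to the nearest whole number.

661 W/m²

Hour angle H = 15° × (14.75 − 12) = 41.25°.
With φ = 31.0°, δ = -16.4°, H = 41.25°: sin φ sin δ = -0.1454, cos φ cos δ cos H = 0.6182, so cos θ_z = 0.4728.
Top-of-atmosphere irradiance = S₀ (d̄/d)² cos θ_z = 1361 × 1.0269 × 0.4728 = 660.79 W/m².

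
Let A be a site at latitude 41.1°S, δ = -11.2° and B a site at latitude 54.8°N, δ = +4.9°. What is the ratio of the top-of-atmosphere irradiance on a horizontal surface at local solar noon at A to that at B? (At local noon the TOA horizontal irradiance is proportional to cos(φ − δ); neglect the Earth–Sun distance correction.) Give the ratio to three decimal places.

A: cos θ_z = cos(-41.1° − (-11.2°)) = 0.8669.
B: cos θ_z = cos(54.8° − (4.9°)) = 0.6441.
Ratio A/B = 0.8669 / 0.6441 = 1.3459.

1.346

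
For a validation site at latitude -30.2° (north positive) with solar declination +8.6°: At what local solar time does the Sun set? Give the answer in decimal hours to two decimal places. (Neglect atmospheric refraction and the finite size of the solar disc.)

17.66 h

The sunset hour angle satisfies cos H_s = −tan φ tan δ = 0.0880, giving H_s = 84.95°.
Sunset is at 12 + H_s/15 = 12 + 5.663 = 17.663 h local solar time.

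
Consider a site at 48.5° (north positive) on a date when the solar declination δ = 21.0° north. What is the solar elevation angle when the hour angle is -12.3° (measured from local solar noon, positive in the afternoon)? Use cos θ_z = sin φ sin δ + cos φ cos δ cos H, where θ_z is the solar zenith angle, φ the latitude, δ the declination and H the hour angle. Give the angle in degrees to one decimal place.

cos θ_z = sin(48.5°) sin(21.0°) + cos(48.5°) cos(21.0°) cos(-12.30°) = 0.2684 + 0.6044 = 0.8728.
θ_z = arccos(0.8728) = 29.21°, so the elevation is 90° − 29.21° = 60.79°.

60.8°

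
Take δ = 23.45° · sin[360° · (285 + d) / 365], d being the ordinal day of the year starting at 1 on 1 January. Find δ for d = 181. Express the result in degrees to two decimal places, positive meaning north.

+23.12°

360 × (285 + 181) / 365 = 459.616°; sin(459.616°) = 0.9859.
δ = 23.45 × 0.9859 = 23.119° ≈ +23.12°.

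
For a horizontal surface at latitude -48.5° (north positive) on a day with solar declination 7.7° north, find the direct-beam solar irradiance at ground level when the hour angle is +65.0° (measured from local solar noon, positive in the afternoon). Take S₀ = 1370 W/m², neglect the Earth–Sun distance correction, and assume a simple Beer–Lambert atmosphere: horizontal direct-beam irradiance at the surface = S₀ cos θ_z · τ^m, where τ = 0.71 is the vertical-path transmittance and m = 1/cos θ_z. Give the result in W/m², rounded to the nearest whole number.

35 W/m²

cos θ_z = sin φ sin δ + cos φ cos δ cos H = (-0.7490)(0.1340) + (0.6626)(0.9910)(0.4226) = 0.1771.
Air mass m = 1/cos θ_z = 1/0.1771 = 5.647; τ^m = 0.71^5.647 = 0.1446.
Surface direct beam = 1370 × 0.1771 × 0.1446 = 35.08 W/m².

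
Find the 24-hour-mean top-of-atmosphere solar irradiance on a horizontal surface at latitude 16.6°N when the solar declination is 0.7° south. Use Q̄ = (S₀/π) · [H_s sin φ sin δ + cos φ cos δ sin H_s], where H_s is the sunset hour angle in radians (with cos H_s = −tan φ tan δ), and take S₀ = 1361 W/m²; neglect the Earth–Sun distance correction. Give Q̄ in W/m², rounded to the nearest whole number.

The sunset hour angle satisfies cos H_s = −tan φ tan δ = 0.0036, giving H_s = 89.79°. In radians, H_s = 1.5671.
H_s sin φ sin δ = 1.5671 × 0.2857 × -0.0122 = -0.0055.
cos φ cos δ sin H_s = 0.9583 × 0.9999 × 1.0000 = 0.9582.
Q̄ = (1361/π) × (-0.0055 + 0.9582) = 433.22 × 0.9527 = 412.73 W/m².

413 W/m²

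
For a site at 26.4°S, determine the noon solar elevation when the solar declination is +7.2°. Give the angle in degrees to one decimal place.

56.4°

At local solar noon the hour angle is zero, so the elevation is 90° − |φ − δ| = 90° − |-26.4° − (7.2°)| = 90° − 33.6° = 56.4°.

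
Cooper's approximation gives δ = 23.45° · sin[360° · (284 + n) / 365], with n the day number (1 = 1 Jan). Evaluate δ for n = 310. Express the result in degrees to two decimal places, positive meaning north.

360 × (284 + 310) / 365 = 585.863°; sin(585.863°) = -0.7177.
δ = 23.45 × -0.7177 = -16.830° ≈ -16.83°.

-16.83°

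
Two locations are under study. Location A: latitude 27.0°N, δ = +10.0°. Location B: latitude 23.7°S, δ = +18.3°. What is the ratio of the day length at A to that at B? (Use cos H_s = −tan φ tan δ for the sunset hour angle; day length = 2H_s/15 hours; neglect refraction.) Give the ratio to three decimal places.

1.165

A: H_s = arccos(−tan 27.0° · tan 10.0°) = 95.15°, so 2H_s/15 = 12.6867 h.
B: H_s = arccos(−tan -23.7° · tan 18.3°) = 81.65°, so 2H_s/15 = 10.8867 h.
Ratio A/B = 12.6867 / 10.8867 = 1.1653.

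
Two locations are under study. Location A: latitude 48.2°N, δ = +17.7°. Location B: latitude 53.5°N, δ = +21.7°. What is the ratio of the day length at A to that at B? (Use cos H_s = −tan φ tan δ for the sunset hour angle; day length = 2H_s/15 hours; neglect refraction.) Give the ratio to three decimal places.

A: H_s = arccos(−tan 48.2° · tan 17.7°) = 110.91°, so 2H_s/15 = 14.7880 h.
B: H_s = arccos(−tan 53.5° · tan 21.7°) = 122.53°, so 2H_s/15 = 16.3373 h.
Ratio A/B = 14.7880 / 16.3373 = 0.9052.

0.905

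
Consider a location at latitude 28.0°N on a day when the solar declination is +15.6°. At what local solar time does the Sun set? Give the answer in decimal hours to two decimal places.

18.57 h

cos H_s = −tan(28.0°) · tan(15.6°) = -0.1485, so H_s = arccos(-0.1485) = 98.54°.
Sunset is at 12 + H_s/15 = 12 + 6.569 = 18.569 h local solar time.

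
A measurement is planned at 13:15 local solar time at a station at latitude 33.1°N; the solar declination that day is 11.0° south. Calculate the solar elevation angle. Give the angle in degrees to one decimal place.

Hour angle H = 15° × (13.25 − 12) = 18.75°.
cos θ_z = sin(33.1°) sin(-11.0°) + cos(33.1°) cos(-11.0°) cos(18.75°) = -0.1042 + 0.7787 = 0.6745.
θ_z = arccos(0.6745) = 47.58°, so the elevation is 90° − 47.58° = 42.42°.

42.4°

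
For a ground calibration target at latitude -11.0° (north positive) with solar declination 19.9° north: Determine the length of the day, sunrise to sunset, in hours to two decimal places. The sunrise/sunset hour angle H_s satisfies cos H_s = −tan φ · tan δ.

−tan φ tan δ = −(-0.1944)(0.3620) = 0.0704; H_s = arccos(0.0704) = 85.96°.
Day length = 2 H_s / 15° h⁻¹ = 171.92° / 15 = 11.461 h.

11.46 hours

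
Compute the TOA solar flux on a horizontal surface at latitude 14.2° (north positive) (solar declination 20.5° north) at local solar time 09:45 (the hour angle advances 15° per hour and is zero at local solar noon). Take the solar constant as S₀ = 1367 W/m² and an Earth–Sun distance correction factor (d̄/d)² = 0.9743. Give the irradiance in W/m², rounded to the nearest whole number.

1120 W/m²

Hour angle H = 15° × (9.75 − 12) = -33.75°.
cos θ_z = sin φ sin δ + cos φ cos δ cos H = (0.2453)(0.3502) + (0.9694)(0.9367)(0.8315) = 0.8409.
Top-of-atmosphere irradiance = S₀ (d̄/d)² cos θ_z = 1367 × 0.9743 × 0.8409 = 1119.97 W/m².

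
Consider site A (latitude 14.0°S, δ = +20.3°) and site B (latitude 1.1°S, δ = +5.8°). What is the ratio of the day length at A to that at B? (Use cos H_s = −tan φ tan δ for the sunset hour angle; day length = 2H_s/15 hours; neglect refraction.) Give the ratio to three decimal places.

A: H_s = arccos(−tan -14.0° · tan 20.3°) = 84.71°, so 2H_s/15 = 11.2947 h.
B: H_s = arccos(−tan -1.1° · tan 5.8°) = 89.89°, so 2H_s/15 = 11.9853 h.
Ratio A/B = 11.2947 / 11.9853 = 0.9424.

0.942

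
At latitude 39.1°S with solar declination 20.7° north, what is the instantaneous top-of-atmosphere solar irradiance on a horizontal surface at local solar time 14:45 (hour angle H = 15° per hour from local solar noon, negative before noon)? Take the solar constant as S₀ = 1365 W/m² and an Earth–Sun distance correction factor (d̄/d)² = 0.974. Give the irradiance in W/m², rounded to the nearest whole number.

429 W/m²

Hour angle H = 15° × (14.75 − 12) = 41.25°.
cos θ_z = sin(-39.1°) sin(20.7°) + cos(-39.1°) cos(20.7°) cos(41.25°) = -0.2229 + 0.5458 = 0.3229.
Top-of-atmosphere irradiance = S₀ (d̄/d)² cos θ_z = 1365 × 0.974 × 0.3229 = 429.30 W/m².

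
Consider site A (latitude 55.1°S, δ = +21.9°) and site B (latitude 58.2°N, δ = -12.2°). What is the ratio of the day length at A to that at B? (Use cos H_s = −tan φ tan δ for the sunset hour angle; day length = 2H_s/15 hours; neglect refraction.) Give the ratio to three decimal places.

0.788

A: H_s = arccos(−tan -55.1° · tan 21.9°) = 54.81°, so 2H_s/15 = 7.3080 h.
B: H_s = arccos(−tan 58.2° · tan -12.2°) = 69.59°, so 2H_s/15 = 9.2787 h.
Ratio A/B = 7.3080 / 9.2787 = 0.7876.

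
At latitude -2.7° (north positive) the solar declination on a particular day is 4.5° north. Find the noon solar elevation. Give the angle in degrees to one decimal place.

82.8°

At local solar noon the hour angle is zero, so the elevation is 90° − |φ − δ| = 90° − |-2.7° − (4.5°)| = 90° − 7.2° = 82.8°.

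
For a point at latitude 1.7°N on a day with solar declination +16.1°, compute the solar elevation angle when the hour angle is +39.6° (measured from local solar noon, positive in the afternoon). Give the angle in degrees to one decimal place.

cos θ_z = sin φ sin δ + cos φ cos δ cos H = (0.0297)(0.2773) + (0.9996)(0.9608)(0.7705) = 0.7482.
θ_z = arccos(0.7482) = 41.57°, so the elevation is 90° − 41.57° = 48.43°.

48.4°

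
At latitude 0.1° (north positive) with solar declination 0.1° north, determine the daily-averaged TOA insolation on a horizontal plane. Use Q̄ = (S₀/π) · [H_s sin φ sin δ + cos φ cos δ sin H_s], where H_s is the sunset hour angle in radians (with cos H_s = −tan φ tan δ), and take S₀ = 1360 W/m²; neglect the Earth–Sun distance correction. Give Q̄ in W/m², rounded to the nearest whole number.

433 W/m²

The sunset hour angle satisfies cos H_s = −tan φ tan δ = 0.0000, giving H_s = 90.00°. In radians, H_s = 1.5708.
H_s sin φ sin δ = 1.5708 × 0.0017 × 0.0017 = 0.0000.
cos φ cos δ sin H_s = 1.0000 × 1.0000 × 1.0000 = 1.0000.
Q̄ = (1360/π) × (0.0000 + 1.0000) = 432.90 × 1.0000 = 432.90 W/m².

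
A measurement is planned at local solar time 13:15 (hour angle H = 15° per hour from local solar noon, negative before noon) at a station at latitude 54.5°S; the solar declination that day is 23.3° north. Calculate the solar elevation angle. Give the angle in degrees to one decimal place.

Hour angle H = 15° × (13.25 − 12) = 18.75°.
With φ = -54.5°, δ = 23.3°, H = 18.75°: sin φ sin δ = -0.3220, cos φ cos δ cos H = 0.5050, so cos θ_z = 0.1830.
θ_z = arccos(0.1830) = 79.46°, so the elevation is 90° − 79.46° = 10.54°.

10.5°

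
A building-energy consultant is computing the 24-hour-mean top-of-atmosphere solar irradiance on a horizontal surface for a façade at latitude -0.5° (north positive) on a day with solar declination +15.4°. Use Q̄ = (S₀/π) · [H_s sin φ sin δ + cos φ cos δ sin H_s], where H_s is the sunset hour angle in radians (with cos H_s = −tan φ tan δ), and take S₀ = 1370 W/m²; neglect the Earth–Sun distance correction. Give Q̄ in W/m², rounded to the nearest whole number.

419 W/m²

The sunset hour angle satisfies cos H_s = −tan φ tan δ = 0.0024, giving H_s = 89.86°. In radians, H_s = 1.5684.
H_s sin φ sin δ = 1.5684 × -0.0087 × 0.2656 = -0.0036.
cos φ cos δ sin H_s = 1.0000 × 0.9641 × 1.0000 = 0.9641.
Q̄ = (1370/π) × (-0.0036 + 0.9641) = 436.08 × 0.9605 = 418.85 W/m².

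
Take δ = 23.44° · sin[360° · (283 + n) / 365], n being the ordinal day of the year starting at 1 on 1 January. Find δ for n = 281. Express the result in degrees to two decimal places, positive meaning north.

360 × (283 + 281) / 365 = 556.274°; sin(556.274°) = -0.2802.
δ = 23.44 × -0.2802 = -6.568° ≈ -6.57°.

-6.57°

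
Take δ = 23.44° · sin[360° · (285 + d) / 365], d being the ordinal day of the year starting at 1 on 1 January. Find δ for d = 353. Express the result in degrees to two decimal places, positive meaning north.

-23.44°

360 × (285 + 353) / 365 = 629.260°; sin(629.260°) = -0.9999.
δ = 23.44 × -0.9999 = -23.438° ≈ -23.44°.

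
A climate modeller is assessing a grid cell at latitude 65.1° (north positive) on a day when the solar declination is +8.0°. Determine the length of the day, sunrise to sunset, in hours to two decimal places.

14.35 hours

The sunset hour angle satisfies cos H_s = −tan φ tan δ = -0.3028, giving H_s = 107.63°.
Day length = 2 H_s / 15° h⁻¹ = 215.26° / 15 = 14.351 h.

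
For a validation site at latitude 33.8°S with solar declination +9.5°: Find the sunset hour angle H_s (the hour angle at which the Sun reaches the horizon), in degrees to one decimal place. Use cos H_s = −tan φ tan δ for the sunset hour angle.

83.6°

cos H_s = −tan(-33.8°) · tan(9.5°) = 0.1120, so H_s = arccos(0.1120) = 83.57°.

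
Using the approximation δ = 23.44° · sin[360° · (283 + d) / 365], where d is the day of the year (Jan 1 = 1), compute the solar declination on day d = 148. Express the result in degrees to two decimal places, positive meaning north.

+21.26°

360 × (283 + 148) / 365 = 425.096°; sin(425.096°) = 0.9070.
δ = 23.44 × 0.9070 = 21.260° ≈ +21.26°.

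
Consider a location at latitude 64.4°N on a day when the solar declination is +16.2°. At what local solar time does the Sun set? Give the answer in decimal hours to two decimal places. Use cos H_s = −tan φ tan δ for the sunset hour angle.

The sunset hour angle satisfies cos H_s = −tan φ tan δ = -0.6064, giving H_s = 127.33°.
Sunset is at 12 + H_s/15 = 12 + 8.489 = 20.489 h local solar time.

20.49 h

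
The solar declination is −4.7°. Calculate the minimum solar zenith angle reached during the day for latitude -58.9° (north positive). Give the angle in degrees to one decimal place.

At local solar noon the hour angle is zero, so the zenith angle is |φ − δ| = |-58.9° − (-4.7°)| = 54.2°.

54.2°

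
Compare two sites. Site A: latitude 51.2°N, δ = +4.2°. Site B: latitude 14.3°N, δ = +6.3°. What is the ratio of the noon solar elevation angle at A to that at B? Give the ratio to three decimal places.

A: 90° − |51.2 − (4.2)| = 43.00°.
B: 90° − |14.3 − (6.3)| = 82.00°.
Ratio A/B = 43.0000 / 82.0000 = 0.5244.

0.524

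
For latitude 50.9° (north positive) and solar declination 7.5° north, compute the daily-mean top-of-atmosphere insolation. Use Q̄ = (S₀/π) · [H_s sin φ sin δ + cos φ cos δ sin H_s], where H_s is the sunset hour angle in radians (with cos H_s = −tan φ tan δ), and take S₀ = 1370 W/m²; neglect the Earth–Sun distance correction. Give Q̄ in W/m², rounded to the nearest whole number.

346 W/m²

−tan φ tan δ = −(1.2305)(0.1317) = -0.1621; H_s = arccos(-0.1621) = 99.33°. In radians, H_s = 1.7336.
H_s sin φ sin δ = 1.7336 × 0.7760 × 0.1305 = 0.1756.
cos φ cos δ sin H_s = 0.6307 × 0.9914 × 0.9868 = 0.6170.
Q̄ = (1370/π) × (0.1756 + 0.6170) = 436.08 × 0.7926 = 345.64 W/m².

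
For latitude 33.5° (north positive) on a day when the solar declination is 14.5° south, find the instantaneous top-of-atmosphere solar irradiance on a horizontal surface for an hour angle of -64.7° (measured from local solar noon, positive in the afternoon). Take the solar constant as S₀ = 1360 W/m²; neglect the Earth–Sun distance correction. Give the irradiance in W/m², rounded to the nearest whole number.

With φ = 33.5°, δ = -14.5°, H = -64.70°: sin φ sin δ = -0.1382, cos φ cos δ cos H = 0.3450, so cos θ_z = 0.2068.
Top-of-atmosphere irradiance = S₀ cos θ_z = 1360 × 0.2068 = 281.25 W/m².

281 W/m²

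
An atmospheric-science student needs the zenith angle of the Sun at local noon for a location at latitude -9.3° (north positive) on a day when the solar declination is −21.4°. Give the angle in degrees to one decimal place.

12.1°

At local solar noon the hour angle is zero, so the zenith angle is |φ − δ| = |-9.3° − (-21.4°)| = 12.1°.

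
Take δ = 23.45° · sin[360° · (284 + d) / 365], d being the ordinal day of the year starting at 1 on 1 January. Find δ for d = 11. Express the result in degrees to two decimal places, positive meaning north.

360 × (284 + 11) / 365 = 290.959°; sin(290.959°) = -0.9338.
δ = 23.45 × -0.9338 = -21.898° ≈ -21.90°.

-21.90°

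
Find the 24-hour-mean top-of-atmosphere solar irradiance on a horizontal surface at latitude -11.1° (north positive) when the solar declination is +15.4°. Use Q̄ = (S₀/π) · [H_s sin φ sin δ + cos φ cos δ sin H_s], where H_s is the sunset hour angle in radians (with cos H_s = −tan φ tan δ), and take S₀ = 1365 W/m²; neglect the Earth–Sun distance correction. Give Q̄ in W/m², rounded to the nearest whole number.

The sunset hour angle satisfies cos H_s = −tan φ tan δ = 0.0540, giving H_s = 86.90°. In radians, H_s = 1.5167.
H_s sin φ sin δ = 1.5167 × -0.1925 × 0.2656 = -0.0775.
cos φ cos δ sin H_s = 0.9813 × 0.9641 × 0.9985 = 0.9447.
Q̄ = (1365/π) × (-0.0775 + 0.9447) = 434.49 × 0.8672 = 376.79 W/m².

377 W/m²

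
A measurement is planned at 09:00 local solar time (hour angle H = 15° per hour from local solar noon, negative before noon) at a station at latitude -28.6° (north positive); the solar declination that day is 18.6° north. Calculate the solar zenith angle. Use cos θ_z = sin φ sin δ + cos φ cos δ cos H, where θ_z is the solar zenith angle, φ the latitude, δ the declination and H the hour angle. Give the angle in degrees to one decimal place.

Hour angle H = 15° × (9 − 12) = -45.00°.
cos θ_z = sin φ sin δ + cos φ cos δ cos H = (-0.4787)(0.3190) + (0.8780)(0.9478)(0.7071) = 0.4357.
θ_z = arccos(0.4357) = 64.17°.

64.2°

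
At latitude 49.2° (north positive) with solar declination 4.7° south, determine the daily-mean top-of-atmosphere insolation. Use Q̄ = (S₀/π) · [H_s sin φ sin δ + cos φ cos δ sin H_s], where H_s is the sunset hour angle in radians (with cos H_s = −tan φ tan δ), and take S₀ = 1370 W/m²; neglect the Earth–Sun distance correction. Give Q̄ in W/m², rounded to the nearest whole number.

243 W/m²

cos H_s = −tan(49.2°) · tan(-4.7°) = 0.0952, so H_s = arccos(0.0952) = 84.54°. In radians, H_s = 1.4755.
H_s sin φ sin δ = 1.4755 × 0.7570 × -0.0819 = -0.0915.
cos φ cos δ sin H_s = 0.6534 × 0.9966 × 0.9955 = 0.6482.
Q̄ = (1370/π) × (-0.0915 + 0.6482) = 436.08 × 0.5567 = 242.77 W/m².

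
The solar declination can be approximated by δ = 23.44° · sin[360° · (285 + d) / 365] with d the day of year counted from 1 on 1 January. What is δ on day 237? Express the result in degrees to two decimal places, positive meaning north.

360 × (285 + 237) / 365 = 514.849°; sin(514.849°) = 0.4250.
δ = 23.44 × 0.4250 = 9.962° ≈ +9.96°.

+9.96°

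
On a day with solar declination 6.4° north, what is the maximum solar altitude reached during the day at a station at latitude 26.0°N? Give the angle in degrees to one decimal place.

70.4°

At local solar noon the hour angle is zero, so the elevation is 90° − |φ − δ| = 90° − |26.0° − (6.4°)| = 90° − 19.6° = 70.4°.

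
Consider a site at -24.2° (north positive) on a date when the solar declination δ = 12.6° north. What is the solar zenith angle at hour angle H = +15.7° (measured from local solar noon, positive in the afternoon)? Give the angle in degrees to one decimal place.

39.9°

cos θ_z = sin(-24.2°) sin(12.6°) + cos(-24.2°) cos(12.6°) cos(15.70°) = -0.0894 + 0.8569 = 0.7675.
θ_z = arccos(0.7675) = 39.87°.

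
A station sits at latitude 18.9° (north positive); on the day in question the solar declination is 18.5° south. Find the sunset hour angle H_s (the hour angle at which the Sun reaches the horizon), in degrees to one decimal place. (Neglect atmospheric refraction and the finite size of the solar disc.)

83.4°

The sunset hour angle satisfies cos H_s = −tan φ tan δ = 0.1146, giving H_s = 83.42°.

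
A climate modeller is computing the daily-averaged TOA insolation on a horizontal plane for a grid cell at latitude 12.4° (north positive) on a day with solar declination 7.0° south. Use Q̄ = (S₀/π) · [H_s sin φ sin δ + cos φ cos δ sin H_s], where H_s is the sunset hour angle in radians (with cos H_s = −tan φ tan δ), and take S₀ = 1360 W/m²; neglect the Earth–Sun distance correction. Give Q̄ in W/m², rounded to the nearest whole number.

402 W/m²

The sunset hour angle satisfies cos H_s = −tan φ tan δ = 0.0270, giving H_s = 88.45°. In radians, H_s = 1.5437.
H_s sin φ sin δ = 1.5437 × 0.2147 × -0.1219 = -0.0404.
cos φ cos δ sin H_s = 0.9767 × 0.9925 × 0.9996 = 0.9690.
Q̄ = (1360/π) × (-0.0404 + 0.9690) = 432.90 × 0.9286 = 401.99 W/m².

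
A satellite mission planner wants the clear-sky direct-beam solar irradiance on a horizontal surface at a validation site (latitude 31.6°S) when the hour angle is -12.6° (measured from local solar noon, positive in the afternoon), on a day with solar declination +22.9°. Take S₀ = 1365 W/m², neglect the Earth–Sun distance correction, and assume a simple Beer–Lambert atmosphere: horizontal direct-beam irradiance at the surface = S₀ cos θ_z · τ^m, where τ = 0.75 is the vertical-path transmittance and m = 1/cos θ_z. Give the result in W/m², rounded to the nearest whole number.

With φ = -31.6°, δ = 22.9°, H = -12.60°: sin φ sin δ = -0.2039, cos φ cos δ cos H = 0.7657, so cos θ_z = 0.5618.
Air mass m = 1/cos θ_z = 1/0.5618 = 1.780; τ^m = 0.75^1.780 = 0.5993.
Surface direct beam = 1365 × 0.5618 × 0.5993 = 459.58 W/m².

460 W/m²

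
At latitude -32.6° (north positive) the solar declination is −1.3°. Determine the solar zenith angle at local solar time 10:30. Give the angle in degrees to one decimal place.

37.8°

Hour angle H = 15° × (10.5 − 12) = -22.50°.
cos θ_z = sin(-32.6°) sin(-1.3°) + cos(-32.6°) cos(-1.3°) cos(-22.50°) = 0.0122 + 0.7781 = 0.7903.
θ_z = arccos(0.7903) = 37.79°.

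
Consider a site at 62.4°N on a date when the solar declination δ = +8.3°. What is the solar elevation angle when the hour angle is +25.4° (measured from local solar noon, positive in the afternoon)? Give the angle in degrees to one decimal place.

cos θ_z = sin(62.4°) sin(8.3°) + cos(62.4°) cos(8.3°) cos(25.40°) = 0.1279 + 0.4141 = 0.5420.
θ_z = arccos(0.5420) = 57.18°, so the elevation is 90° − 57.18° = 32.82°.

32.8°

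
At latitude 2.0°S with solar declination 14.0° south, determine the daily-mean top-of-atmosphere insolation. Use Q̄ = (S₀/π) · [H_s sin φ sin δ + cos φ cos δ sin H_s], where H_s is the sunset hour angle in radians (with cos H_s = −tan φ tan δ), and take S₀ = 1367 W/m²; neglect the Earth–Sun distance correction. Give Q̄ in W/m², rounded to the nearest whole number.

428 W/m²

cos H_s = −tan(-2.0°) · tan(-14.0°) = -0.0087, so H_s = arccos(-0.0087) = 90.50°. In radians, H_s = 1.5795.
H_s sin φ sin δ = 1.5795 × -0.0349 × -0.2419 = 0.0133.
cos φ cos δ sin H_s = 0.9994 × 0.9703 × 1.0000 = 0.9697.
Q̄ = (1367/π) × (0.0133 + 0.9697) = 435.13 × 0.9830 = 427.73 W/m².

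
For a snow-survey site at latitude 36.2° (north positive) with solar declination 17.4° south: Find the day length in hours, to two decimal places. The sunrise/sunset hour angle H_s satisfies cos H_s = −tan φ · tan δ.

10.23 hours

−tan φ tan δ = −(0.7319)(-0.3134) = 0.2294; H_s = arccos(0.2294) = 76.74°.
Day length = 2 H_s / 15° h⁻¹ = 153.48° / 15 = 10.232 h.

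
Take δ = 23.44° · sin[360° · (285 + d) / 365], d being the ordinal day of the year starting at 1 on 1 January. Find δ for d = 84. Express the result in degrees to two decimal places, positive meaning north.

+1.61°

360 × (285 + 84) / 365 = 363.945°; sin(363.945°) = 0.0688.
δ = 23.44 × 0.0688 = 1.613° ≈ +1.61°.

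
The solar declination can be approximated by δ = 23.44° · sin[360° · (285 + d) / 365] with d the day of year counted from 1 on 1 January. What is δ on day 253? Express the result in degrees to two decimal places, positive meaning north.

360 × (285 + 253) / 365 = 530.630°; sin(530.630°) = 0.1628.
δ = 23.44 × 0.1628 = 3.816° ≈ +3.82°.

+3.82°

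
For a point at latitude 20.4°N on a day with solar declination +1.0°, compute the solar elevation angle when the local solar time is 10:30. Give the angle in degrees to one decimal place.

Hour angle H = 15° × (10.5 − 12) = -22.50°.
cos θ_z = sin(20.4°) sin(1.0°) + cos(20.4°) cos(1.0°) cos(-22.50°) = 0.0061 + 0.8658 = 0.8719.
θ_z = arccos(0.8719) = 29.32°, so the elevation is 90° − 29.32° = 60.68°.

60.7°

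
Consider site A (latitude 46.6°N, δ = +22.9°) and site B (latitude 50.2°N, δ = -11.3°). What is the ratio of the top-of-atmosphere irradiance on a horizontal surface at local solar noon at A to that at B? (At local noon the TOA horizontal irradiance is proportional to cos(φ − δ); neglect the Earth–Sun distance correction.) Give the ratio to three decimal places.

A: cos θ_z = cos(46.6° − (22.9°)) = 0.9157.
B: cos θ_z = cos(50.2° − (-11.3°)) = 0.4772.
Ratio A/B = 0.9157 / 0.4772 = 1.9189.

1.919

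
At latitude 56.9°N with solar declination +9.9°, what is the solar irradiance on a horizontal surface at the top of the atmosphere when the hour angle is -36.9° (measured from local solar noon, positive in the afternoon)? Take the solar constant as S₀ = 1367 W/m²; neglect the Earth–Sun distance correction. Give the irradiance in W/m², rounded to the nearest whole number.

785 W/m²

cos θ_z = sin(56.9°) sin(9.9°) + cos(56.9°) cos(9.9°) cos(-36.90°) = 0.1440 + 0.4302 = 0.5742.
Top-of-atmosphere irradiance = S₀ cos θ_z = 1367 × 0.5742 = 784.93 W/m².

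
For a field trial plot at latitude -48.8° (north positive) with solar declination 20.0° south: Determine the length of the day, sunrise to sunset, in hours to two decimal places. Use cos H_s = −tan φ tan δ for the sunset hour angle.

15.28 hours

−tan φ tan δ = −(-1.1423)(-0.3640) = -0.4158; H_s = arccos(-0.4158) = 114.57°.
Day length = 2 H_s / 15° h⁻¹ = 229.14° / 15 = 15.276 h.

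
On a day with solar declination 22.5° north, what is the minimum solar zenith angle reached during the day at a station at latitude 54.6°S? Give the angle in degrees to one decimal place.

At local solar noon the hour angle is zero, so the zenith angle is |φ − δ| = |-54.6° − (22.5°)| = 77.1°.

77.1°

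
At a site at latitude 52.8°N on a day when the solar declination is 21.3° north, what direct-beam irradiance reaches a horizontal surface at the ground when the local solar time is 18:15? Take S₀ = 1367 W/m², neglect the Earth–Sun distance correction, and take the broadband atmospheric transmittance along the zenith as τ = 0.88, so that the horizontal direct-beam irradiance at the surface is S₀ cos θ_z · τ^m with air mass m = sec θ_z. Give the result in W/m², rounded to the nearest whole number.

Hour angle H = 15° × (18.25 − 12) = 93.75°.
With φ = 52.8°, δ = 21.3°, H = 93.75°: sin φ sin δ = 0.2893, cos φ cos δ cos H = -0.0368, so cos θ_z = 0.2525.
Air mass m = 1/cos θ_z = 1/0.2525 = 3.960; τ^m = 0.88^3.960 = 0.6028.
Surface direct beam = 1367 × 0.2525 × 0.6028 = 208.07 W/m².

208 W/m²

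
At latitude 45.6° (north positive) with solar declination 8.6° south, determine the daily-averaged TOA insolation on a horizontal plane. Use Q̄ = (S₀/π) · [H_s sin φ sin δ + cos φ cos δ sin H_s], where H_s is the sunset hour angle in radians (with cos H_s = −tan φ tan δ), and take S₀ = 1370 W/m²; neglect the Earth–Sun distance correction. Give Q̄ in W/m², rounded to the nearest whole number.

232 W/m²

The sunset hour angle satisfies cos H_s = −tan φ tan δ = 0.1544, giving H_s = 81.12°. In radians, H_s = 1.4158.
H_s sin φ sin δ = 1.4158 × 0.7145 × -0.1495 = -0.1512.
cos φ cos δ sin H_s = 0.6997 × 0.9888 × 0.9880 = 0.6836.
Q̄ = (1370/π) × (-0.1512 + 0.6836) = 436.08 × 0.5324 = 232.17 W/m².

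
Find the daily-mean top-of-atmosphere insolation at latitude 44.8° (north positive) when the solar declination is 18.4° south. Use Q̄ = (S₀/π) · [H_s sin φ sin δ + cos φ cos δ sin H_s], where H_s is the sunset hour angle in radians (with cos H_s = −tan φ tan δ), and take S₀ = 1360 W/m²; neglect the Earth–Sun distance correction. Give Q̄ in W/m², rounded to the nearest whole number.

156 W/m²

−tan φ tan δ = −(0.9930)(-0.3327) = 0.3304; H_s = arccos(0.3304) = 70.71°. In radians, H_s = 1.2341.
H_s sin φ sin δ = 1.2341 × 0.7046 × -0.3156 = -0.2744.
cos φ cos δ sin H_s = 0.7096 × 0.9489 × 0.9439 = 0.6356.
Q̄ = (1360/π) × (-0.2744 + 0.6356) = 432.90 × 0.3612 = 156.36 W/m².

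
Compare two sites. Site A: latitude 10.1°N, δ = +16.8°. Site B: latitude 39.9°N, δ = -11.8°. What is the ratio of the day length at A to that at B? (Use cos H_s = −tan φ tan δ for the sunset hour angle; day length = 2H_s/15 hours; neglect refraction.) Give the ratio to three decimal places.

A: H_s = arccos(−tan 10.1° · tan 16.8°) = 93.08°, so 2H_s/15 = 12.4107 h.
B: H_s = arccos(−tan 39.9° · tan -11.8°) = 79.94°, so 2H_s/15 = 10.6587 h.
Ratio A/B = 12.4107 / 10.6587 = 1.1644.

1.164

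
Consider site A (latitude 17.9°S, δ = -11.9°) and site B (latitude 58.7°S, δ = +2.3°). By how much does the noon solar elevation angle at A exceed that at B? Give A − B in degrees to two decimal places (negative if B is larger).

A: 90° − |-17.9 − (-11.9)| = 84.00°.
B: 90° − |-58.7 − (2.3)| = 29.00°.
A − B = 84.00 − 29.00 = 55.00°.

+55.00°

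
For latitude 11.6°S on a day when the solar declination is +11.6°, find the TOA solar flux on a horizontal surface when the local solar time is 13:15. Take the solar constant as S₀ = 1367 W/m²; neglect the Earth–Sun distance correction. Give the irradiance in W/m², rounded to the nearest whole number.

1187 W/m²

Hour angle H = 15° × (13.25 − 12) = 18.75°.
With φ = -11.6°, δ = 11.6°, H = 18.75°: sin φ sin δ = -0.0404, cos φ cos δ cos H = 0.9086, so cos θ_z = 0.8682.
Top-of-atmosphere irradiance = S₀ cos θ_z = 1367 × 0.8682 = 1186.83 W/m².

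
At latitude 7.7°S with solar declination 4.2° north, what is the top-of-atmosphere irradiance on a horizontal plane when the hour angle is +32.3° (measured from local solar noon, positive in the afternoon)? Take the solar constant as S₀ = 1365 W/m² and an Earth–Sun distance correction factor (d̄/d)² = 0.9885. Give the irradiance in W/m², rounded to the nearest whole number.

cos θ_z = sin φ sin δ + cos φ cos δ cos H = (-0.1340)(0.0732) + (0.9910)(0.9973)(0.8453) = 0.8256.
Top-of-atmosphere irradiance = S₀ (d̄/d)² cos θ_z = 1365 × 0.9885 × 0.8256 = 1113.98 W/m².

1114 W/m²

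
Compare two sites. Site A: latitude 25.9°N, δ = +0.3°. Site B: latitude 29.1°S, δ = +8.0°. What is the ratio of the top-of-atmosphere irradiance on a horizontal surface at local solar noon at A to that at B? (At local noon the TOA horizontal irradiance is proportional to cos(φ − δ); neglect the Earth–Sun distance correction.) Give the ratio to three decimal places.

A: cos θ_z = cos(25.9° − (0.3°)) = 0.9018.
B: cos θ_z = cos(-29.1° − (8.0°)) = 0.7976.
Ratio A/B = 0.9018 / 0.7976 = 1.1306.

1.131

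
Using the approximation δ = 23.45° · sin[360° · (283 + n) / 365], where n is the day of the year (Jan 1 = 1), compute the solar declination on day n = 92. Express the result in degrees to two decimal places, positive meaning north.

+4.02°

360 × (283 + 92) / 365 = 369.863°; sin(369.863°) = 0.1713.
δ = 23.45 × 0.1713 = 4.017° ≈ +4.02°.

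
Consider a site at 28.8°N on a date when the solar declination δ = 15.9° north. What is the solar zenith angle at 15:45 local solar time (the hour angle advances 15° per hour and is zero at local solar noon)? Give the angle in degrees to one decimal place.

Hour angle H = 15° × (15.75 − 12) = 56.25°.
cos θ_z = sin φ sin δ + cos φ cos δ cos H = (0.4818)(0.2740) + (0.8763)(0.9617)(0.5556) = 0.6002.
θ_z = arccos(0.6002) = 53.12°.

53.1°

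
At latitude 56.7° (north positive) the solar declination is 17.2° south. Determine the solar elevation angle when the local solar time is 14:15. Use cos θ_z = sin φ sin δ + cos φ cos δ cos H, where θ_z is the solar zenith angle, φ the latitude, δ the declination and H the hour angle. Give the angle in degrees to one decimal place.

Hour angle H = 15° × (14.25 − 12) = 33.75°.
cos θ_z = sin φ sin δ + cos φ cos δ cos H = (0.8358)(-0.2957) + (0.5490)(0.9553)(0.8315) = 0.1889.
θ_z = arccos(0.1889) = 79.11°, so the elevation is 90° − 79.11° = 10.89°.

10.9°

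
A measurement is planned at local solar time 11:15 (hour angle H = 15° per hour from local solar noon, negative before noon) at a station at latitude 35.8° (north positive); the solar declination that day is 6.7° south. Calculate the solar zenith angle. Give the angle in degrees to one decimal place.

Hour angle H = 15° × (11.25 − 12) = -11.25°.
With φ = 35.8°, δ = -6.7°, H = -11.25°: sin φ sin δ = -0.0682, cos φ cos δ cos H = 0.7900, so cos θ_z = 0.7218.
θ_z = arccos(0.7218) = 43.80°.

43.8°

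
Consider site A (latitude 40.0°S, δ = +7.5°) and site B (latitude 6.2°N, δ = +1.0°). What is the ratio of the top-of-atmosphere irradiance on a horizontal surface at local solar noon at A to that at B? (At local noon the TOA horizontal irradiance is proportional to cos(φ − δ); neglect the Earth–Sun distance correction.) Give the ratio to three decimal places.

0.678

A: cos θ_z = cos(-40.0° − (7.5°)) = 0.6756.
B: cos θ_z = cos(6.2° − (1.0°)) = 0.9959.
Ratio A/B = 0.6756 / 0.9959 = 0.6784.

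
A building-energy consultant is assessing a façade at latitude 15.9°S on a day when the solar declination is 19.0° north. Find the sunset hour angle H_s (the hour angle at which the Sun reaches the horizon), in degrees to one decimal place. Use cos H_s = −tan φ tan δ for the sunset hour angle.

−tan φ tan δ = −(-0.2849)(0.3443) = 0.0981; H_s = arccos(0.0981) = 84.37°.

84.4°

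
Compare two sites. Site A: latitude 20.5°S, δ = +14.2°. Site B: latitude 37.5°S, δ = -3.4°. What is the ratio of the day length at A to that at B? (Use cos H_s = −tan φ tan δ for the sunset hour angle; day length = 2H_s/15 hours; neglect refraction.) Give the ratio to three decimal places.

A: H_s = arccos(−tan -20.5° · tan 14.2°) = 84.57°, so 2H_s/15 = 11.2760 h.
B: H_s = arccos(−tan -37.5° · tan -3.4°) = 92.61°, so 2H_s/15 = 12.3480 h.
Ratio A/B = 11.2760 / 12.3480 = 0.9132.

0.913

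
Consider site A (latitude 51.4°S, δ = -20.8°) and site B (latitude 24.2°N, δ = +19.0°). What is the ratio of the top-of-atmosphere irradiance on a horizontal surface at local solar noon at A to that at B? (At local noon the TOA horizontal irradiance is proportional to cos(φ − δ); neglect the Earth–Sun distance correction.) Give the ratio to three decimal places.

A: cos θ_z = cos(-51.4° − (-20.8°)) = 0.8607.
B: cos θ_z = cos(24.2° − (19.0°)) = 0.9959.
Ratio A/B = 0.8607 / 0.9959 = 0.8642.

0.864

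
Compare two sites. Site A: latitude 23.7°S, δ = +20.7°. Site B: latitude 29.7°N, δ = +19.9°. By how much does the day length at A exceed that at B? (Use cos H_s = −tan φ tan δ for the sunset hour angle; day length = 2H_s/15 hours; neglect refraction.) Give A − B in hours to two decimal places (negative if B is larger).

A: H_s = arccos(−tan -23.7° · tan 20.7°) = 80.45°, so 2H_s/15 = 10.7267 h.
B: H_s = arccos(−tan 29.7° · tan 19.9°) = 101.92°, so 2H_s/15 = 13.5893 h.
A − B = 10.7267 − 13.5893 = -2.8626 h.

-2.86 h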